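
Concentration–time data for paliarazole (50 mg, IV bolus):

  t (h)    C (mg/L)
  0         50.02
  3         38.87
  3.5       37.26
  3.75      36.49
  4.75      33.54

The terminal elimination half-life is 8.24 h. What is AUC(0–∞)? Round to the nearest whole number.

Trapezoidal AUC_0→4.75:
  [0→3]: (50.02+38.87)/2 × 3 = 133.335
  [3→3.5]: (38.87+37.26)/2 × 0.5 = 19.0325
  [3.5→3.75]: (37.26+36.49)/2 × 0.25 = 9.21875
  [3.75→4.75]: (36.49+33.54)/2 × 1 = 35.015
  Sum = 196.60125 mg/L·h
k_e = ln2 / t½ = 0.693147 / 8.24 = 0.0841 h^-1
Extrapolated tail: C_last / k_e = 33.54 / 0.0841 = 398.811
AUC_0→∞ = 196.60125 + 398.811 = 595.41225 mg/L·h

AUC = 595 mg/L·h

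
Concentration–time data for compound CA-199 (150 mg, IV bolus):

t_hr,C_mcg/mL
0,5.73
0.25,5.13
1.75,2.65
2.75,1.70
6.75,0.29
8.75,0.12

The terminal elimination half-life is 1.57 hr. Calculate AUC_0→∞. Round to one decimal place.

AUC = 14.0 mcg/mL·hr

Trapezoidal AUC_0→8.75:
  [0→0.25]: (5.73+5.13)/2 × 0.25 = 1.3575
  [0.25→1.75]: (5.13+2.65)/2 × 1.5 = 5.835
  [1.75→2.75]: (2.65+1.70)/2 × 1 = 2.175
  [2.75→6.75]: (1.70+0.29)/2 × 4 = 3.98
  [6.75→8.75]: (0.29+0.12)/2 × 2 = 0.41
  Sum = 13.7575 mcg/mL·hr
k_e = ln2 / t½ = 0.693147 / 1.57 = 0.4415 hr^-1
Extrapolated tail: C_last / k_e = 0.12 / 0.4415 = 0.272
AUC_0→∞ = 13.7575 + 0.272 = 14.0295 mcg/mL·hr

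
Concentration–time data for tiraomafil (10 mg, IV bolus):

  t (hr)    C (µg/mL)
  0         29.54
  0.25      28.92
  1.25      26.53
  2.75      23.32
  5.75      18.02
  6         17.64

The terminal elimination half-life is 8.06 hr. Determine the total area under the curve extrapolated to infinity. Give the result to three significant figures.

Trapezoidal AUC_0→6:
  [0→0.25]: (29.54+28.92)/2 × 0.25 = 7.3075
  [0.25→1.25]: (28.92+26.53)/2 × 1 = 27.725
  [1.25→2.75]: (26.53+23.32)/2 × 1.5 = 37.3875
  [2.75→5.75]: (23.32+18.02)/2 × 3 = 62.01
  [5.75→6]: (18.02+17.64)/2 × 0.25 = 4.4575
  Sum = 138.8875 µg/mL·hr
k_e = ln2 / t½ = 0.693147 / 8.06 = 0.0860 hr^-1
Extrapolated tail: C_last / k_e = 17.64 / 0.086 = 205.116
AUC_0→∞ = 138.8875 + 205.116 = 344.0035 µg/mL·hr

AUC = 344 µg/mL·hr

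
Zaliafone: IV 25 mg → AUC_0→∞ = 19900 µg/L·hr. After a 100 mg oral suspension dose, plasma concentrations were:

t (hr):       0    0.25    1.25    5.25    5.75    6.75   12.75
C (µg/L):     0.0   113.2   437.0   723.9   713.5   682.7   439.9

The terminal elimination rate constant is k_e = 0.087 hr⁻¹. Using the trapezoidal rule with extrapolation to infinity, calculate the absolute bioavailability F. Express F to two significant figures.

F = 0.15

Trapezoidal AUC_0→12.75 (oral suspension):
  [0→0.25]: (0.0+113.2)/2 × 0.25 = 14.15
  [0.25→1.25]: (113.2+437.0)/2 × 1 = 275.1
  [1.25→5.25]: (437.0+723.9)/2 × 4 = 2321.8
  [5.25→5.75]: (723.9+713.5)/2 × 0.5 = 359.35
  [5.75→6.75]: (713.5+682.7)/2 × 1 = 698.1
  [6.75→12.75]: (682.7+439.9)/2 × 6 = 3367.8
  Sum = 7036.3 µg/L·hr
Tail: C_last/k_e = 439.9/0.087 = 5056.322
AUC_0→∞ (oral suspension) = 7036.3 + 5056.322 = 12092.622 µg/L·hr
F = (AUC_ev/D_ev)/(AUC_iv/D_iv) = (12092.622/100)/(19900/25) = 120.92622/796 = 0.1519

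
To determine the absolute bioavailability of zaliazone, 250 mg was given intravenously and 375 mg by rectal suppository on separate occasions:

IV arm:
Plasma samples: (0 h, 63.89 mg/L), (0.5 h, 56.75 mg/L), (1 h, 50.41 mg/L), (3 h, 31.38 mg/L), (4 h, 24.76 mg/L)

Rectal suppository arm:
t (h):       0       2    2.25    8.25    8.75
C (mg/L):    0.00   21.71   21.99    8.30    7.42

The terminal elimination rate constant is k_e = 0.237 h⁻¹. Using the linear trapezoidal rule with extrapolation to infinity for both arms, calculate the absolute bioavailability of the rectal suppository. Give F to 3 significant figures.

Trapezoidal AUC_0→4 (IV):
  [0→0.5]: (63.89+56.75)/2 × 0.5 = 30.16
  [0.5→1]: (56.75+50.41)/2 × 0.5 = 26.79
  [1→3]: (50.41+31.38)/2 × 2 = 81.79
  [3→4]: (31.38+24.76)/2 × 1 = 28.07
  Sum = 166.81 mg/L·h
IV tail: 24.76/0.237 = 104.473; AUC_iv,0→∞ = 166.81 + 104.473 = 271.283 mg/L·h
Trapezoidal AUC_0→8.75 (rectal suppository):
  [0→2]: (0.00+21.71)/2 × 2 = 21.71
  [2→2.25]: (21.71+21.99)/2 × 0.25 = 5.4625
  [2.25→8.25]: (21.99+8.30)/2 × 6 = 90.87
  [8.25→8.75]: (8.30+7.42)/2 × 0.5 = 3.93
  Sum = 121.9725 mg/L·h
rectal suppository tail: 7.42/0.237 = 31.308; AUC_ev,0→∞ = 121.9725 + 31.308 = 153.2805 mg/L·h
F = (AUC_ev/D_ev)/(AUC_iv/D_iv) = (153.2805/375)/(271.283/250) = 0.408748/1.085132 = 0.3767

F = 0.377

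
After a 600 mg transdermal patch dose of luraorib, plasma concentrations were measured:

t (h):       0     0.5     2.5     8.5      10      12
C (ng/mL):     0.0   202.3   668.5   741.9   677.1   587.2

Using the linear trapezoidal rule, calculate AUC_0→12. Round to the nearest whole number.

AUC = 7481 ng/mL·h

Trapezoidal AUC_0→12:
  [0→0.5]: (0.0+202.3)/2 × 0.5 = 50.575
  [0.5→2.5]: (202.3+668.5)/2 × 2 = 870.8
  [2.5→8.5]: (668.5+741.9)/2 × 6 = 4231.2
  [8.5→10]: (741.9+677.1)/2 × 1.5 = 1064.25
  [10→12]: (677.1+587.2)/2 × 2 = 1264.3
  Sum = 7481.125 ng/mL·h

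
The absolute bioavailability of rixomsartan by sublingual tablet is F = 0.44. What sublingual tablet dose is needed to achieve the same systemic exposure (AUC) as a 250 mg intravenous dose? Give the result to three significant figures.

D_sublingual = 568 mg

For equal systemic exposure: F × D_ev = D_iv
D_ev = D_iv / F = 250 / 0.44 = 568.182 mg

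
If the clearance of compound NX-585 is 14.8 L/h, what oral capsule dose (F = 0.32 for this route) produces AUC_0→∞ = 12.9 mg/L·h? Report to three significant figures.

Dose = CL × AUC_0→∞ / F
     = 14.8 × 12.9 / 0.32 = 596.625 mg

Dose = 597 mg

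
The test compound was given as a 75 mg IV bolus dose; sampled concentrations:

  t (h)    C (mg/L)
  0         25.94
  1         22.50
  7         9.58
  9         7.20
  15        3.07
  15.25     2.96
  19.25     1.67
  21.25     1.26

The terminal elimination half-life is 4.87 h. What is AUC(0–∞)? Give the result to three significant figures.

Trapezoidal AUC_0→21.25:
  [0→1]: (25.94+22.50)/2 × 1 = 24.22
  [1→7]: (22.50+9.58)/2 × 6 = 96.24
  [7→9]: (9.58+7.20)/2 × 2 = 16.78
  [9→15]: (7.20+3.07)/2 × 6 = 30.81
  [15→15.25]: (3.07+2.96)/2 × 0.25 = 0.75375
  [15.25→19.25]: (2.96+1.67)/2 × 4 = 9.26
  [19.25→21.25]: (1.67+1.26)/2 × 2 = 2.93
  Sum = 180.99375 mg/L·h
k_e = ln2 / t½ = 0.693147 / 4.87 = 0.1423 h^-1
Extrapolated tail: C_last / k_e = 1.26 / 0.1423 = 8.855
AUC_0→∞ = 180.99375 + 8.855 = 189.84875 mg/L·h

AUC = 190 mg/L·h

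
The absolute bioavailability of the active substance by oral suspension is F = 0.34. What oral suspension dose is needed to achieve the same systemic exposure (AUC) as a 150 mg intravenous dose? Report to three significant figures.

For equal systemic exposure: F × D_ev = D_iv
D_ev = D_iv / F = 150 / 0.34 = 441.176 mg

D_oral = 441 mg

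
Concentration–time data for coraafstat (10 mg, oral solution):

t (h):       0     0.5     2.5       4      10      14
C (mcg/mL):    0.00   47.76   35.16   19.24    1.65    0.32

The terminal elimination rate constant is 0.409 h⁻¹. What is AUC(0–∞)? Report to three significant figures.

AUC = 203 mcg/mL·h

Trapezoidal AUC_0→14:
  [0→0.5]: (0.00+47.76)/2 × 0.5 = 11.94
  [0.5→2.5]: (47.76+35.16)/2 × 2 = 82.92
  [2.5→4]: (35.16+19.24)/2 × 1.5 = 40.8
  [4→10]: (19.24+1.65)/2 × 6 = 62.67
  [10→14]: (1.65+0.32)/2 × 4 = 3.94
  Sum = 202.27 mcg/mL·h
Extrapolated tail: C_last / k_e = 0.32 / 0.409 = 0.782
AUC_0→∞ = 202.27 + 0.782 = 203.052 mcg/mL·h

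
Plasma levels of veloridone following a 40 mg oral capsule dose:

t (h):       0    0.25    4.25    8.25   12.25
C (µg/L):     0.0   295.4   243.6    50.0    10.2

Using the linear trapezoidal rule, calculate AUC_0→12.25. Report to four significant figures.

AUC = 1823 µg/L·h

Trapezoidal AUC_0→12.25:
  [0→0.25]: (0.0+295.4)/2 × 0.25 = 36.925
  [0.25→4.25]: (295.4+243.6)/2 × 4 = 1078.0
  [4.25→8.25]: (243.6+50.0)/2 × 4 = 587.2
  [8.25→12.25]: (50.0+10.2)/2 × 4 = 120.4
  Sum = 1822.525 µg/L·h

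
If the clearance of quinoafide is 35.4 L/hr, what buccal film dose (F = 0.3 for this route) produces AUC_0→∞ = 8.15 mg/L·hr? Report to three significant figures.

Dose = CL × AUC_0→∞ / F
     = 35.4 × 8.15 / 0.3 = 961.7 mg

Dose = 962 mg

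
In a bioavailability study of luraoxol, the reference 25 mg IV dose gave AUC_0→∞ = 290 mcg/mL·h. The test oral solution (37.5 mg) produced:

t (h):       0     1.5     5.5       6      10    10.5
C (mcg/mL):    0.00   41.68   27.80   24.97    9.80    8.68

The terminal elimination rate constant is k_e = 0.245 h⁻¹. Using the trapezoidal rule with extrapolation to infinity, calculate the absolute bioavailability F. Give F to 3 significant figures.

Trapezoidal AUC_0→10.5 (oral solution):
  [0→1.5]: (0.00+41.68)/2 × 1.5 = 31.26
  [1.5→5.5]: (41.68+27.80)/2 × 4 = 138.96
  [5.5→6]: (27.80+24.97)/2 × 0.5 = 13.1925
  [6→10]: (24.97+9.80)/2 × 4 = 69.54
  [10→10.5]: (9.80+8.68)/2 × 0.5 = 4.62
  Sum = 257.5725 mcg/mL·h
Tail: C_last/k_e = 8.68/0.245 = 35.429
AUC_0→∞ (oral solution) = 257.5725 + 35.429 = 293.0015 mcg/mL·h
F = (AUC_ev/D_ev)/(AUC_iv/D_iv) = (293.0015/37.5)/(290/25) = 7.81337/11.6 = 0.6736

F = 0.674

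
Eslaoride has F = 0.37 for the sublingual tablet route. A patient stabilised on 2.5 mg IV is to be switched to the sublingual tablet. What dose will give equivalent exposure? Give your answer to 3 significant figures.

For equal systemic exposure: F × D_ev = D_iv
D_ev = D_iv / F = 2.5 / 0.37 = 6.75676 mg

D_sublingual = 6.76 mg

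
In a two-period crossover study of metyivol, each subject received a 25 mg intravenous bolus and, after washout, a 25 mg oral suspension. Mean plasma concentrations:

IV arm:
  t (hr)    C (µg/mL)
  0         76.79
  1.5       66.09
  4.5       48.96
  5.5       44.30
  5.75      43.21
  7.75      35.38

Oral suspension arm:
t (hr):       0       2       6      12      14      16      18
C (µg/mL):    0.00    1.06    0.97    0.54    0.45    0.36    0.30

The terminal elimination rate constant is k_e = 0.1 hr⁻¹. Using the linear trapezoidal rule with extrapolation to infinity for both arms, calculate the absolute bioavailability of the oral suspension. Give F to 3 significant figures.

F = 0.0196

Trapezoidal AUC_0→7.75 (IV):
  [0→1.5]: (76.79+66.09)/2 × 1.5 = 107.16
  [1.5→4.5]: (66.09+48.96)/2 × 3 = 172.575
  [4.5→5.5]: (48.96+44.30)/2 × 1 = 46.63
  [5.5→5.75]: (44.30+43.21)/2 × 0.25 = 10.93875
  [5.75→7.75]: (43.21+35.38)/2 × 2 = 78.59
  Sum = 415.89375 µg/mL·hr
IV tail: 35.38/0.1 = 353.800; AUC_iv,0→∞ = 415.89375 + 353.800 = 769.69375 µg/mL·hr
Trapezoidal AUC_0→18 (oral suspension):
  [0→2]: (0.00+1.06)/2 × 2 = 1.06
  [2→6]: (1.06+0.97)/2 × 4 = 4.06
  [6→12]: (0.97+0.54)/2 × 6 = 4.53
  [12→14]: (0.54+0.45)/2 × 2 = 0.99
  [14→16]: (0.45+0.36)/2 × 2 = 0.81
  [16→18]: (0.36+0.30)/2 × 2 = 0.66
  Sum = 12.11 µg/mL·hr
oral suspension tail: 0.30/0.1 = 3.000; AUC_ev,0→∞ = 12.11 + 3.000 = 15.11 µg/mL·hr
F = (AUC_ev/D_ev)/(AUC_iv/D_iv) = (15.11/25)/(769.69375/25) = 0.6044/30.78775 = 0.0196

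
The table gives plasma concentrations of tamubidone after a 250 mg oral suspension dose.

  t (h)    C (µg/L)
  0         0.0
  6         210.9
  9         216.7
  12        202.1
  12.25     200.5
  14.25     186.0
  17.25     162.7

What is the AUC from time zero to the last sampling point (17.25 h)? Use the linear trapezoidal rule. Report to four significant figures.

Trapezoidal AUC_0→17.25:
  [0→6]: (0.0+210.9)/2 × 6 = 632.7
  [6→9]: (210.9+216.7)/2 × 3 = 641.4
  [9→12]: (216.7+202.1)/2 × 3 = 628.2
  [12→12.25]: (202.1+200.5)/2 × 0.25 = 50.325
  [12.25→14.25]: (200.5+186.0)/2 × 2 = 386.5
  [14.25→17.25]: (186.0+162.7)/2 × 3 = 523.05
  Sum = 2862.175 µg/L·h

AUC = 2862 µg/L·h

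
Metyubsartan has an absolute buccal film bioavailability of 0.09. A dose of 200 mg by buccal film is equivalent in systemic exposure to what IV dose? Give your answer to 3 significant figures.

Systemic exposure from an extravascular dose = F × D_ev, so the equivalent IV dose is F × D_ev.
D_iv = F × D_ev = 0.09 × 200 = 18 mg

D_iv = 18.0 mg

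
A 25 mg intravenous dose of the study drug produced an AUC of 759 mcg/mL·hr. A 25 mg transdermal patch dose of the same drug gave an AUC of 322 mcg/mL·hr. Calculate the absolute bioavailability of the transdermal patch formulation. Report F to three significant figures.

F = 0.424

F = (AUC_ev / D_ev) / (AUC_iv / D_iv)
  = (322/25) / (759/25)
  = 12.88 / 30.36 = 0.4242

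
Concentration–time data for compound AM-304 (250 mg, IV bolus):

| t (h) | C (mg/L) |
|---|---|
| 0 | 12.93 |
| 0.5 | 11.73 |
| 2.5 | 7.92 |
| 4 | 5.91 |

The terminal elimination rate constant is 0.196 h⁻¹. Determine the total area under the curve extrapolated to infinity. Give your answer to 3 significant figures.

AUC = 66.3 mg/L·h

Trapezoidal AUC_0→4:
  [0→0.5]: (12.93+11.73)/2 × 0.5 = 6.165
  [0.5→2.5]: (11.73+7.92)/2 × 2 = 19.65
  [2.5→4]: (7.92+5.91)/2 × 1.5 = 10.3725
  Sum = 36.1875 mg/L·h
Extrapolated tail: C_last / k_e = 5.91 / 0.196 = 30.153
AUC_0→∞ = 36.1875 + 30.153 = 66.3405 mg/L·h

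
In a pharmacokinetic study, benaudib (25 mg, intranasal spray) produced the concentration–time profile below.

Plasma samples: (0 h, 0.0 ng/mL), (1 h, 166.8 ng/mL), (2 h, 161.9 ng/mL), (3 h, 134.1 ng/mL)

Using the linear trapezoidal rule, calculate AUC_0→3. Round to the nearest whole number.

AUC = 396 ng/mL·h

Trapezoidal AUC_0→3:
  [0→1]: (0.0+166.8)/2 × 1 = 83.4
  [1→2]: (166.8+161.9)/2 × 1 = 164.35
  [2→3]: (161.9+134.1)/2 × 1 = 148.0
  Sum = 395.75 ng/mL·h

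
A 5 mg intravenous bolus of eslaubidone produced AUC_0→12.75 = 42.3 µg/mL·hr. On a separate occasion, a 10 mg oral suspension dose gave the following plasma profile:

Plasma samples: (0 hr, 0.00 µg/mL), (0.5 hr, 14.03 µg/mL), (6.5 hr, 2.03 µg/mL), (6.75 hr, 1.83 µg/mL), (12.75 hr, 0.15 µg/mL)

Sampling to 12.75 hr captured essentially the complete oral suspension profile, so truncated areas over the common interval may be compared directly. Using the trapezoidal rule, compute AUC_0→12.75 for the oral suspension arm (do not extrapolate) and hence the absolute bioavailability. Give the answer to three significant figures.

F = 0.687

Trapezoidal AUC_0→12.75 (oral suspension):
  [0→0.5]: (0.00+14.03)/2 × 0.5 = 3.5075
  [0.5→6.5]: (14.03+2.03)/2 × 6 = 48.18
  [6.5→6.75]: (2.03+1.83)/2 × 0.25 = 0.4825
  [6.75→12.75]: (1.83+0.15)/2 × 6 = 5.94
  Sum = 58.11 µg/mL·hr
F = (AUC_ev/D_ev)/(AUC_iv/D_iv) = (58.11/10)/(42.3/5) = 5.811/8.46 = 0.6869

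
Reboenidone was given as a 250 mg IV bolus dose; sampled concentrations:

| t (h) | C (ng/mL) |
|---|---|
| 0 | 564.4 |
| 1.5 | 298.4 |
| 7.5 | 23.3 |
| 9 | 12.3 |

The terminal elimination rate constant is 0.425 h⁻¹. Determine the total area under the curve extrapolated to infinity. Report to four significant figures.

Trapezoidal AUC_0→9:
  [0→1.5]: (564.4+298.4)/2 × 1.5 = 647.1
  [1.5→7.5]: (298.4+23.3)/2 × 6 = 965.1
  [7.5→9]: (23.3+12.3)/2 × 1.5 = 26.7
  Sum = 1638.9 ng/mL·h
Extrapolated tail: C_last / k_e = 12.3 / 0.425 = 28.941
AUC_0→∞ = 1638.9 + 28.941 = 1667.841 ng/mL·h

AUC = 1668 ng/mL·h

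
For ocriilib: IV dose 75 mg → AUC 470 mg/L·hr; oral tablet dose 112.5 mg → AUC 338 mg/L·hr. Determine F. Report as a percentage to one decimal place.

F = (AUC_ev / D_ev) / (AUC_iv / D_iv)
  = (338/112.5) / (470/75)
  = 3.00444 / 6.26667 = 0.4794
  = 47.94%

F = 47.9%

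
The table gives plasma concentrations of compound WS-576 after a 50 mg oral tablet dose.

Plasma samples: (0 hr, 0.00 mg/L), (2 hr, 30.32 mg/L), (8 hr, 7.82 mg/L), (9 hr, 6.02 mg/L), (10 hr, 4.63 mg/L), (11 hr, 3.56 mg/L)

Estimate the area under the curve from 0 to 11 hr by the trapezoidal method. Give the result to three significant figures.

AUC = 161 mg/L·hr

Trapezoidal AUC_0→11:
  [0→2]: (0.00+30.32)/2 × 2 = 30.32
  [2→8]: (30.32+7.82)/2 × 6 = 114.42
  [8→9]: (7.82+6.02)/2 × 1 = 6.92
  [9→10]: (6.02+4.63)/2 × 1 = 5.325
  [10→11]: (4.63+3.56)/2 × 1 = 4.095
  Sum = 161.08 mg/L·hr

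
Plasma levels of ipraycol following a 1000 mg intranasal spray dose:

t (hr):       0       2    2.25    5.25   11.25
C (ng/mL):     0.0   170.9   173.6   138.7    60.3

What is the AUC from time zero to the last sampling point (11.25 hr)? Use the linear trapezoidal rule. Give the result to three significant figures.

AUC = 1280 ng/mL·hr

Trapezoidal AUC_0→11.25:
  [0→2]: (0.0+170.9)/2 × 2 = 170.9
  [2→2.25]: (170.9+173.6)/2 × 0.25 = 43.0625
  [2.25→5.25]: (173.6+138.7)/2 × 3 = 468.45
  [5.25→11.25]: (138.7+60.3)/2 × 6 = 597.0
  Sum = 1279.4125 ng/mL·hr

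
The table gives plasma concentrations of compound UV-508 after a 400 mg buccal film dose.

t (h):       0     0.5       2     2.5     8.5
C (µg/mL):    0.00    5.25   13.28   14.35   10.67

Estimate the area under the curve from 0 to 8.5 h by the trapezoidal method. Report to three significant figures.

Trapezoidal AUC_0→8.5:
  [0→0.5]: (0.00+5.25)/2 × 0.5 = 1.3125
  [0.5→2]: (5.25+13.28)/2 × 1.5 = 13.8975
  [2→2.5]: (13.28+14.35)/2 × 0.5 = 6.9075
  [2.5→8.5]: (14.35+10.67)/2 × 6 = 75.06
  Sum = 97.1775 µg/mL·h

AUC = 97.2 µg/mL·h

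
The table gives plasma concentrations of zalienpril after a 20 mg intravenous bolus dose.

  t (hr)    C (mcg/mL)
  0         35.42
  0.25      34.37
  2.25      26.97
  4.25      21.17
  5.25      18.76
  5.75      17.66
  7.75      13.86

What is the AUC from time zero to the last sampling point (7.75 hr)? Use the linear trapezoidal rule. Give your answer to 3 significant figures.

AUC = 179 mcg/mL·hr

Trapezoidal AUC_0→7.75:
  [0→0.25]: (35.42+34.37)/2 × 0.25 = 8.72375
  [0.25→2.25]: (34.37+26.97)/2 × 2 = 61.34
  [2.25→4.25]: (26.97+21.17)/2 × 2 = 48.14
  [4.25→5.25]: (21.17+18.76)/2 × 1 = 19.965
  [5.25→5.75]: (18.76+17.66)/2 × 0.5 = 9.105
  [5.75→7.75]: (17.66+13.86)/2 × 2 = 31.52
  Sum = 178.79375 mcg/mL·hr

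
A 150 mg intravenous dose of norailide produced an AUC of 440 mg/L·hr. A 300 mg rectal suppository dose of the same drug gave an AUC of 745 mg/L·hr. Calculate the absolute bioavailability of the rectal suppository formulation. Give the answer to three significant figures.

F = (AUC_ev / D_ev) / (AUC_iv / D_iv)
  = (745/300) / (440/150)
  = 2.48333 / 2.93333 = 0.8466

F = 0.847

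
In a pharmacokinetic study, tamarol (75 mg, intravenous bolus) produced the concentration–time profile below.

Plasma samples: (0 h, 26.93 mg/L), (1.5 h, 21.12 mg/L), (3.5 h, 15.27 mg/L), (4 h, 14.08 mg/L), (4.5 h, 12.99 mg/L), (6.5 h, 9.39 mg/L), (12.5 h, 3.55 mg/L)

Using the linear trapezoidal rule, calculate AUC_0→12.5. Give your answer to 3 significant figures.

AUC = 148 mg/L·h

Trapezoidal AUC_0→12.5:
  [0→1.5]: (26.93+21.12)/2 × 1.5 = 36.0375
  [1.5→3.5]: (21.12+15.27)/2 × 2 = 36.39
  [3.5→4]: (15.27+14.08)/2 × 0.5 = 7.3375
  [4→4.5]: (14.08+12.99)/2 × 0.5 = 6.7675
  [4.5→6.5]: (12.99+9.39)/2 × 2 = 22.38
  [6.5→12.5]: (9.39+3.55)/2 × 6 = 38.82
  Sum = 147.7325 mg/L·h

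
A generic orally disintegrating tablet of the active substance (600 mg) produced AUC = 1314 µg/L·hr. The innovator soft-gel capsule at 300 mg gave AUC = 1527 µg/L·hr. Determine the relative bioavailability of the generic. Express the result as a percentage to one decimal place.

F_rel = (AUC_test/D_test) / (AUC_ref/D_ref)
      = (1314/600) / (1527/300)
      = 2.19 / 5.09 = 0.4303 = 43.03%

F_rel = 43.0%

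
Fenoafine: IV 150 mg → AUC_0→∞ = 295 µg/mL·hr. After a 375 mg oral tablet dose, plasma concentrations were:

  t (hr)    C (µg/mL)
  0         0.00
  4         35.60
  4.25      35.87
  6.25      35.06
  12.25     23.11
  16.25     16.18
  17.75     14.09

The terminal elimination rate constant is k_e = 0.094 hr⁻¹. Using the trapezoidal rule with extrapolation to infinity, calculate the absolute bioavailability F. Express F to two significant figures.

F = 0.78

Trapezoidal AUC_0→17.75 (oral tablet):
  [0→4]: (0.00+35.60)/2 × 4 = 71.2
  [4→4.25]: (35.60+35.87)/2 × 0.25 = 8.93375
  [4.25→6.25]: (35.87+35.06)/2 × 2 = 70.93
  [6.25→12.25]: (35.06+23.11)/2 × 6 = 174.51
  [12.25→16.25]: (23.11+16.18)/2 × 4 = 78.58
  [16.25→17.75]: (16.18+14.09)/2 × 1.5 = 22.7025
  Sum = 426.85625 µg/mL·hr
Tail: C_last/k_e = 14.09/0.094 = 149.894
AUC_0→∞ (oral tablet) = 426.85625 + 149.894 = 576.75025 µg/mL·hr
F = (AUC_ev/D_ev)/(AUC_iv/D_iv) = (576.75025/375)/(295/150) = 1.538/1.96667 = 0.7820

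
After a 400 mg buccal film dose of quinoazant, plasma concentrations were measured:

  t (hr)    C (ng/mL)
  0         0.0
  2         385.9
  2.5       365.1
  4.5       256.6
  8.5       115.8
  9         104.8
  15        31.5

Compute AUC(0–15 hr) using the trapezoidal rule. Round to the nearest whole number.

AUC = 2404 ng/mL·hr

Trapezoidal AUC_0→15:
  [0→2]: (0.0+385.9)/2 × 2 = 385.9
  [2→2.5]: (385.9+365.1)/2 × 0.5 = 187.75
  [2.5→4.5]: (365.1+256.6)/2 × 2 = 621.7
  [4.5→8.5]: (256.6+115.8)/2 × 4 = 744.8
  [8.5→9]: (115.8+104.8)/2 × 0.5 = 55.15
  [9→15]: (104.8+31.5)/2 × 6 = 408.9
  Sum = 2404.2 ng/mL·hr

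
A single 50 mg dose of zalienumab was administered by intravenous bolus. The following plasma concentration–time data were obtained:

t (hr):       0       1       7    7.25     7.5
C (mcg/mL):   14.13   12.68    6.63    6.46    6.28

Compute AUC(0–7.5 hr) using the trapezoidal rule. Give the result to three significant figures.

AUC = 74.6 mcg/mL·hr

Trapezoidal AUC_0→7.5:
  [0→1]: (14.13+12.68)/2 × 1 = 13.405
  [1→7]: (12.68+6.63)/2 × 6 = 57.93
  [7→7.25]: (6.63+6.46)/2 × 0.25 = 1.63625
  [7.25→7.5]: (6.46+6.28)/2 × 0.25 = 1.5925
  Sum = 74.56375 mcg/mL·hr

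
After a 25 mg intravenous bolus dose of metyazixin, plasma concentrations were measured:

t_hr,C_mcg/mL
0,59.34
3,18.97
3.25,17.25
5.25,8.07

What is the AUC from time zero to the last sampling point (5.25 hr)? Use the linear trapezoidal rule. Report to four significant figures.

AUC = 147.3 mcg/mL·hr

Trapezoidal AUC_0→5.25:
  [0→3]: (59.34+18.97)/2 × 3 = 117.465
  [3→3.25]: (18.97+17.25)/2 × 0.25 = 4.5275
  [3.25→5.25]: (17.25+8.07)/2 × 2 = 25.32
  Sum = 147.3125 mcg/mL·hr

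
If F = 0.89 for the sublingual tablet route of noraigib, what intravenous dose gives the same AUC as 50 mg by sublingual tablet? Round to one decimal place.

Systemic exposure from an extravascular dose = F × D_ev, so the equivalent IV dose is F × D_ev.
D_iv = F × D_ev = 0.89 × 50 = 44.5 mg

D_iv = 44.5 mg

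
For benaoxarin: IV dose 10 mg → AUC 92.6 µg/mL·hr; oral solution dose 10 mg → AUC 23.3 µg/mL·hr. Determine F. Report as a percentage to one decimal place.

F = 25.2%

F = (AUC_ev / D_ev) / (AUC_iv / D_iv)
  = (23.3/10) / (92.6/10)
  = 2.33 / 9.26 = 0.2516
  = 25.16%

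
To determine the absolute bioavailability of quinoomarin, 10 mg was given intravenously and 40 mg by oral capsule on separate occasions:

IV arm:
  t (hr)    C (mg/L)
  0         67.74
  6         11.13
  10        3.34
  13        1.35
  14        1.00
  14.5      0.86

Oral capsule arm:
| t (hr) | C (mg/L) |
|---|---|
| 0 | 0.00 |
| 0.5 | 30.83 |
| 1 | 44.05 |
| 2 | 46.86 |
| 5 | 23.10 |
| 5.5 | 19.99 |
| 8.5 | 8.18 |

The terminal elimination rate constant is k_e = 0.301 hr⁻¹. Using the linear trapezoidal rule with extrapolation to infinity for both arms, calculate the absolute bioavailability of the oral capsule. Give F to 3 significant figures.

Trapezoidal AUC_0→14.5 (IV):
  [0→6]: (67.74+11.13)/2 × 6 = 236.61
  [6→10]: (11.13+3.34)/2 × 4 = 28.94
  [10→13]: (3.34+1.35)/2 × 3 = 7.035
  [13→14]: (1.35+1.00)/2 × 1 = 1.175
  [14→14.5]: (1.00+0.86)/2 × 0.5 = 0.465
  Sum = 274.225 mg/L·hr
IV tail: 0.86/0.301 = 2.857; AUC_iv,0→∞ = 274.225 + 2.857 = 277.082 mg/L·hr
Trapezoidal AUC_0→8.5 (oral capsule):
  [0→0.5]: (0.00+30.83)/2 × 0.5 = 7.7075
  [0.5→1]: (30.83+44.05)/2 × 0.5 = 18.72
  [1→2]: (44.05+46.86)/2 × 1 = 45.455
  [2→5]: (46.86+23.10)/2 × 3 = 104.94
  [5→5.5]: (23.10+19.99)/2 × 0.5 = 10.7725
  [5.5→8.5]: (19.99+8.18)/2 × 3 = 42.255
  Sum = 229.85 mg/L·hr
oral capsule tail: 8.18/0.301 = 27.176; AUC_ev,0→∞ = 229.85 + 27.176 = 257.026 mg/L·hr
F = (AUC_ev/D_ev)/(AUC_iv/D_iv) = (257.026/40)/(277.082/10) = 6.42565/27.7082 = 0.2319

F = 0.232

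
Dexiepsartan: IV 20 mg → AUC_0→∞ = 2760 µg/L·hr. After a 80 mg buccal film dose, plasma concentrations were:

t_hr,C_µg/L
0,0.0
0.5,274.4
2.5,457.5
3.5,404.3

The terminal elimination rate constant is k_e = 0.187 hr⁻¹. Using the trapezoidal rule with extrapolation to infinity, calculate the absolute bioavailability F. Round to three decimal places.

Trapezoidal AUC_0→3.5 (buccal film):
  [0→0.5]: (0.0+274.4)/2 × 0.5 = 68.6
  [0.5→2.5]: (274.4+457.5)/2 × 2 = 731.9
  [2.5→3.5]: (457.5+404.3)/2 × 1 = 430.9
  Sum = 1231.4 µg/L·hr
Tail: C_last/k_e = 404.3/0.187 = 2162.032
AUC_0→∞ (buccal film) = 1231.4 + 2162.032 = 3393.432 µg/L·hr
F = (AUC_ev/D_ev)/(AUC_iv/D_iv) = (3393.432/80)/(2760/20) = 42.4179/138 = 0.3074

F = 0.307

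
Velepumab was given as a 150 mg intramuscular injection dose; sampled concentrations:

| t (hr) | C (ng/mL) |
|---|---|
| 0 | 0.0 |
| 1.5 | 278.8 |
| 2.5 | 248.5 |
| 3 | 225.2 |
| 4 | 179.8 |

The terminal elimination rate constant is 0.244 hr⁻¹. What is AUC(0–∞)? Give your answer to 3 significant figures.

Trapezoidal AUC_0→4:
  [0→1.5]: (0.0+278.8)/2 × 1.5 = 209.1
  [1.5→2.5]: (278.8+248.5)/2 × 1 = 263.65
  [2.5→3]: (248.5+225.2)/2 × 0.5 = 118.425
  [3→4]: (225.2+179.8)/2 × 1 = 202.5
  Sum = 793.675 ng/mL·hr
Extrapolated tail: C_last / k_e = 179.8 / 0.244 = 736.885
AUC_0→∞ = 793.675 + 736.885 = 1530.56 ng/mL·hr

AUC = 1530 ng/mL·hr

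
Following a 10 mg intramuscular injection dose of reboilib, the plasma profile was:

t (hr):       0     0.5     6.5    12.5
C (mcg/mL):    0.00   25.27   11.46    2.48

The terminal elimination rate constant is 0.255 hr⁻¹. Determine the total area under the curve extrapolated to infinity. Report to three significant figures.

Trapezoidal AUC_0→12.5:
  [0→0.5]: (0.00+25.27)/2 × 0.5 = 6.3175
  [0.5→6.5]: (25.27+11.46)/2 × 6 = 110.19
  [6.5→12.5]: (11.46+2.48)/2 × 6 = 41.82
  Sum = 158.3275 mcg/mL·hr
Extrapolated tail: C_last / k_e = 2.48 / 0.255 = 9.725
AUC_0→∞ = 158.3275 + 9.725 = 168.0525 mcg/mL·hr

AUC = 168 mcg/mL·hr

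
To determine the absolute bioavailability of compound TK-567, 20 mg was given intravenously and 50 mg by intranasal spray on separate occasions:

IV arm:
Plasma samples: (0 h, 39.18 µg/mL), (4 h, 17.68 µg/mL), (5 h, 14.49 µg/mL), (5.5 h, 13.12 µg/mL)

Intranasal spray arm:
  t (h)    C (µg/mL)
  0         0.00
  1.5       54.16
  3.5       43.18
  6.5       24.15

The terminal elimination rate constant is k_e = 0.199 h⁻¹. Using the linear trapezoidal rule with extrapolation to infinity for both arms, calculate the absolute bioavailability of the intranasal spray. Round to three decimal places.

F = 0.711

Trapezoidal AUC_0→5.5 (IV):
  [0→4]: (39.18+17.68)/2 × 4 = 113.72
  [4→5]: (17.68+14.49)/2 × 1 = 16.085
  [5→5.5]: (14.49+13.12)/2 × 0.5 = 6.9025
  Sum = 136.7075 µg/mL·h
IV tail: 13.12/0.199 = 65.930; AUC_iv,0→∞ = 136.7075 + 65.930 = 202.6375 µg/mL·h
Trapezoidal AUC_0→6.5 (intranasal spray):
  [0→1.5]: (0.00+54.16)/2 × 1.5 = 40.62
  [1.5→3.5]: (54.16+43.18)/2 × 2 = 97.34
  [3.5→6.5]: (43.18+24.15)/2 × 3 = 100.995
  Sum = 238.955 µg/mL·h
intranasal spray tail: 24.15/0.199 = 121.357; AUC_ev,0→∞ = 238.955 + 121.357 = 360.312 µg/mL·h
F = (AUC_ev/D_ev)/(AUC_iv/D_iv) = (360.312/50)/(202.6375/20) = 7.20624/10.131875 = 0.7112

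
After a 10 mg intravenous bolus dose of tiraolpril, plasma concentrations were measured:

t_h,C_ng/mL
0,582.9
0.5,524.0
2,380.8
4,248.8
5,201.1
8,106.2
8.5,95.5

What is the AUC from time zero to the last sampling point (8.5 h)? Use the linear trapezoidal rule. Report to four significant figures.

Trapezoidal AUC_0→8.5:
  [0→0.5]: (582.9+524.0)/2 × 0.5 = 276.725
  [0.5→2]: (524.0+380.8)/2 × 1.5 = 678.6
  [2→4]: (380.8+248.8)/2 × 2 = 629.6
  [4→5]: (248.8+201.1)/2 × 1 = 224.95
  [5→8]: (201.1+106.2)/2 × 3 = 460.95
  [8→8.5]: (106.2+95.5)/2 × 0.5 = 50.425
  Sum = 2321.25 ng/mL·h

AUC = 2321 ng/mL·h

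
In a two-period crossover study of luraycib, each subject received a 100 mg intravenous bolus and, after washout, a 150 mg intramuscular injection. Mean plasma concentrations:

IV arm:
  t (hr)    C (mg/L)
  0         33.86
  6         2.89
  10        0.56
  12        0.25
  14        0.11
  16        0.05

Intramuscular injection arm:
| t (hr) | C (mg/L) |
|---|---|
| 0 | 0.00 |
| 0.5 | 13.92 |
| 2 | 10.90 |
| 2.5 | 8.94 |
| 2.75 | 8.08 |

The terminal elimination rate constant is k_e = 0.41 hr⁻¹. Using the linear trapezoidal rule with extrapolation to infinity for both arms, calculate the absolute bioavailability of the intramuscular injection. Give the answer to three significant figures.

F = 0.275

Trapezoidal AUC_0→16 (IV):
  [0→6]: (33.86+2.89)/2 × 6 = 110.25
  [6→10]: (2.89+0.56)/2 × 4 = 6.9
  [10→12]: (0.56+0.25)/2 × 2 = 0.81
  [12→14]: (0.25+0.11)/2 × 2 = 0.36
  [14→16]: (0.11+0.05)/2 × 2 = 0.16
  Sum = 118.48 mg/L·hr
IV tail: 0.05/0.41 = 0.122; AUC_iv,0→∞ = 118.48 + 0.122 = 118.602 mg/L·hr
Trapezoidal AUC_0→2.75 (intramuscular injection):
  [0→0.5]: (0.00+13.92)/2 × 0.5 = 3.48
  [0.5→2]: (13.92+10.90)/2 × 1.5 = 18.615
  [2→2.5]: (10.90+8.94)/2 × 0.5 = 4.96
  [2.5→2.75]: (8.94+8.08)/2 × 0.25 = 2.1275
  Sum = 29.1825 mg/L·hr
intramuscular injection tail: 8.08/0.41 = 19.707; AUC_ev,0→∞ = 29.1825 + 19.707 = 48.8895 mg/L·hr
F = (AUC_ev/D_ev)/(AUC_iv/D_iv) = (48.8895/150)/(118.602/100) = 0.32593/1.18602 = 0.2748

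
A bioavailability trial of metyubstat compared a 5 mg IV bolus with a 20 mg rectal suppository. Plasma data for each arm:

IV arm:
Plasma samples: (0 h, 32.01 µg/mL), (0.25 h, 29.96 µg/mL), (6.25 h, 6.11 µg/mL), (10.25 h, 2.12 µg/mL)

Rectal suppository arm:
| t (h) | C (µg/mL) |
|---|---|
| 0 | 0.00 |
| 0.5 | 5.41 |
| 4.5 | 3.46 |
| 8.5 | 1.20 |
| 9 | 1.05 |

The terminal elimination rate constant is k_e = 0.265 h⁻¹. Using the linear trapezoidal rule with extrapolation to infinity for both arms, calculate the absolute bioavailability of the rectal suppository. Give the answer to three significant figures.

F = 0.0586

Trapezoidal AUC_0→10.25 (IV):
  [0→0.25]: (32.01+29.96)/2 × 0.25 = 7.74625
  [0.25→6.25]: (29.96+6.11)/2 × 6 = 108.21
  [6.25→10.25]: (6.11+2.12)/2 × 4 = 16.46
  Sum = 132.41625 µg/mL·h
IV tail: 2.12/0.265 = 8.000; AUC_iv,0→∞ = 132.41625 + 8.000 = 140.41625 µg/mL·h
Trapezoidal AUC_0→9 (rectal suppository):
  [0→0.5]: (0.00+5.41)/2 × 0.5 = 1.3525
  [0.5→4.5]: (5.41+3.46)/2 × 4 = 17.74
  [4.5→8.5]: (3.46+1.20)/2 × 4 = 9.32
  [8.5→9]: (1.20+1.05)/2 × 0.5 = 0.5625
  Sum = 28.975 µg/mL·h
rectal suppository tail: 1.05/0.265 = 3.962; AUC_ev,0→∞ = 28.975 + 3.962 = 32.937 µg/mL·h
F = (AUC_ev/D_ev)/(AUC_iv/D_iv) = (32.937/20)/(140.41625/5) = 1.64685/28.08325 = 0.0586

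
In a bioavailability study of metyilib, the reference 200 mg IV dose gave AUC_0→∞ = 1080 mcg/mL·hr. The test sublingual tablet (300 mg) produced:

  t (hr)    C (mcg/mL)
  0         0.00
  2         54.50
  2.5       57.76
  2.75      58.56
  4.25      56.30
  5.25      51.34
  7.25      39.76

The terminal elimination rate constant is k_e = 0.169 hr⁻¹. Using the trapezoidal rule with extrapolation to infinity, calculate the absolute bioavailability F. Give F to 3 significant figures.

Trapezoidal AUC_0→7.25 (sublingual tablet):
  [0→2]: (0.00+54.50)/2 × 2 = 54.5
  [2→2.5]: (54.50+57.76)/2 × 0.5 = 28.065
  [2.5→2.75]: (57.76+58.56)/2 × 0.25 = 14.54
  [2.75→4.25]: (58.56+56.30)/2 × 1.5 = 86.145
  [4.25→5.25]: (56.30+51.34)/2 × 1 = 53.82
  [5.25→7.25]: (51.34+39.76)/2 × 2 = 91.1
  Sum = 328.17 mcg/mL·hr
Tail: C_last/k_e = 39.76/0.169 = 235.266
AUC_0→∞ (sublingual tablet) = 328.17 + 235.266 = 563.436 mcg/mL·hr
F = (AUC_ev/D_ev)/(AUC_iv/D_iv) = (563.436/300)/(1080/200) = 1.87812/5.4 = 0.3478

F = 0.348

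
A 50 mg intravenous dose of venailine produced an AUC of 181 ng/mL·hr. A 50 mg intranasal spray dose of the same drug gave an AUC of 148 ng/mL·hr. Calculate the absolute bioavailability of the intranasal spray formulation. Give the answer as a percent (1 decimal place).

F = (AUC_ev / D_ev) / (AUC_iv / D_iv)
  = (148/50) / (181/50)
  = 2.96 / 3.62 = 0.8177
  = 81.77%

F = 81.8%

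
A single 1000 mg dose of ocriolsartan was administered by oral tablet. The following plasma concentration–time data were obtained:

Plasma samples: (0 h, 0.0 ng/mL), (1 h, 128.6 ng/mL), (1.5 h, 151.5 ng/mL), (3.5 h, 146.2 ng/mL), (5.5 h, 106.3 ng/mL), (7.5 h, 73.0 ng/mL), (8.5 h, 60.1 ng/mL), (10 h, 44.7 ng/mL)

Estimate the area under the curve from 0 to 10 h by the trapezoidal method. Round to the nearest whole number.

Trapezoidal AUC_0→10:
  [0→1]: (0.0+128.6)/2 × 1 = 64.3
  [1→1.5]: (128.6+151.5)/2 × 0.5 = 70.025
  [1.5→3.5]: (151.5+146.2)/2 × 2 = 297.7
  [3.5→5.5]: (146.2+106.3)/2 × 2 = 252.5
  [5.5→7.5]: (106.3+73.0)/2 × 2 = 179.3
  [7.5→8.5]: (73.0+60.1)/2 × 1 = 66.55
  [8.5→10]: (60.1+44.7)/2 × 1.5 = 78.6
  Sum = 1008.975 ng/mL·h

AUC = 1009 ng/mL·h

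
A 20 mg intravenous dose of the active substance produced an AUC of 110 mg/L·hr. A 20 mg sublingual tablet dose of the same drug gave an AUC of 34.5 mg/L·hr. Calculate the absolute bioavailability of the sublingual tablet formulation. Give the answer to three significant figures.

F = 0.314

F = (AUC_ev / D_ev) / (AUC_iv / D_iv)
  = (34.5/20) / (110/20)
  = 1.725 / 5.5 = 0.3136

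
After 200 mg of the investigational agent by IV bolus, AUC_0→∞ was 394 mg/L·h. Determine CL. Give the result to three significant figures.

CL = 0.508 L/h

CL = Dose_iv / AUC_0→∞
   = 200 / 394 = 0.507614 L/h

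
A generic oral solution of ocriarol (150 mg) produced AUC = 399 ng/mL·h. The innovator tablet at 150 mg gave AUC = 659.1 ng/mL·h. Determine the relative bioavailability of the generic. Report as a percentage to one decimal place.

F_rel = 60.5%

F_rel = (AUC_test/D_test) / (AUC_ref/D_ref)
      = (399/150) / (659.1/150)
      = 2.66 / 4.394 = 0.6054 = 60.54%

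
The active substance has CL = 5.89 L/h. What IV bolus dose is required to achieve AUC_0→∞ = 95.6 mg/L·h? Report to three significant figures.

Dose_iv = CL × AUC_0→∞
     = 5.89 × 95.6 = 563.084 mg

Dose = 563 mg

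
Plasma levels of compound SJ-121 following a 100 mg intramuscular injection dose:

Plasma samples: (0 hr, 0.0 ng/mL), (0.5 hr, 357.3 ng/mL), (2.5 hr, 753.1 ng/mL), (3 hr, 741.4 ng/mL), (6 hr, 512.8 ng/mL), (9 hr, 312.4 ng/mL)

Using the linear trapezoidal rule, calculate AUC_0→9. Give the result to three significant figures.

AUC = 4690 ng/mL·hr

Trapezoidal AUC_0→9:
  [0→0.5]: (0.0+357.3)/2 × 0.5 = 89.325
  [0.5→2.5]: (357.3+753.1)/2 × 2 = 1110.4
  [2.5→3]: (753.1+741.4)/2 × 0.5 = 373.625
  [3→6]: (741.4+512.8)/2 × 3 = 1881.3
  [6→9]: (512.8+312.4)/2 × 3 = 1237.8
  Sum = 4692.45 ng/mL·hr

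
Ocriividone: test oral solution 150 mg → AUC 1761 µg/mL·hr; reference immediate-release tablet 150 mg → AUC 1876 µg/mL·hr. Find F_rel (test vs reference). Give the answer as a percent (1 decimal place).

F_rel = (AUC_test/D_test) / (AUC_ref/D_ref)
      = (1761/150) / (1876/150)
      = 11.74 / 12.5067 = 0.9387 = 93.87%

F_rel = 93.9%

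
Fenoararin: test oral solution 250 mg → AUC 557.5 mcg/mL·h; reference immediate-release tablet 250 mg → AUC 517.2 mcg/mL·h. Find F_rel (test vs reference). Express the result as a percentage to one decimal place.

F_rel = (AUC_test/D_test) / (AUC_ref/D_ref)
      = (557.5/250) / (517.2/250)
      = 2.23 / 2.0688 = 1.0779 = 107.79%

F_rel = 107.8%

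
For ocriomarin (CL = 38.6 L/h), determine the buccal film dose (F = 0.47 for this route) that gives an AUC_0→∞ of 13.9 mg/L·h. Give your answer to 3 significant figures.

Dose = CL × AUC_0→∞ / F
     = 38.6 × 13.9 / 0.47 = 1141.57 mg

Dose = 1140 mg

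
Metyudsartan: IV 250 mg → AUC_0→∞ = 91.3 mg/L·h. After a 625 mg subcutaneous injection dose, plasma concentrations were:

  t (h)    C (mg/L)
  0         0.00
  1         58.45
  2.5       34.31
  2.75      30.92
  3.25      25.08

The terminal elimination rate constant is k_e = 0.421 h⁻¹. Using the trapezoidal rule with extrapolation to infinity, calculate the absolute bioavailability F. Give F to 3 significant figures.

F = 0.791

Trapezoidal AUC_0→3.25 (subcutaneous injection):
  [0→1]: (0.00+58.45)/2 × 1 = 29.225
  [1→2.5]: (58.45+34.31)/2 × 1.5 = 69.57
  [2.5→2.75]: (34.31+30.92)/2 × 0.25 = 8.15375
  [2.75→3.25]: (30.92+25.08)/2 × 0.5 = 14.0
  Sum = 120.94875 mg/L·h
Tail: C_last/k_e = 25.08/0.421 = 59.572
AUC_0→∞ (subcutaneous injection) = 120.94875 + 59.572 = 180.52075 mg/L·h
F = (AUC_ev/D_ev)/(AUC_iv/D_iv) = (180.52075/625)/(91.3/250) = 0.2888332/0.3652 = 0.7909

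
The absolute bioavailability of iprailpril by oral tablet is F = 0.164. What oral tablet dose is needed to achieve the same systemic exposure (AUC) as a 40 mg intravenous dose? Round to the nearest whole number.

D_oral = 244 mg

For equal systemic exposure: F × D_ev = D_iv
D_ev = D_iv / F = 40 / 0.164 = 243.902 mg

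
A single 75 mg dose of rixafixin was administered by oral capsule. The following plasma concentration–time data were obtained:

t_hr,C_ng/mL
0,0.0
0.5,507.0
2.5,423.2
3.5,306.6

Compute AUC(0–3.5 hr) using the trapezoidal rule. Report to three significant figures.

Trapezoidal AUC_0→3.5:
  [0→0.5]: (0.0+507.0)/2 × 0.5 = 126.75
  [0.5→2.5]: (507.0+423.2)/2 × 2 = 930.2
  [2.5→3.5]: (423.2+306.6)/2 × 1 = 364.9
  Sum = 1421.85 ng/mL·hr

AUC = 1420 ng/mL·hr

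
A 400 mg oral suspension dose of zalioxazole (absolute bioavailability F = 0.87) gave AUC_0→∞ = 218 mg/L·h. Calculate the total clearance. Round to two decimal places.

CL = F × Dose / AUC_0→∞
   = 0.87 × 400 / 218 = 1.59633 L/h

CL = 1.60 L/h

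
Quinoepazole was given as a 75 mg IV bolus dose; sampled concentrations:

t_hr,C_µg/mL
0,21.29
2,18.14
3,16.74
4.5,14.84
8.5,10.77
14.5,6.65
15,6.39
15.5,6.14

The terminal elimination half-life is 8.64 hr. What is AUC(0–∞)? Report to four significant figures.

Trapezoidal AUC_0→15.5:
  [0→2]: (21.29+18.14)/2 × 2 = 39.43
  [2→3]: (18.14+16.74)/2 × 1 = 17.44
  [3→4.5]: (16.74+14.84)/2 × 1.5 = 23.685
  [4.5→8.5]: (14.84+10.77)/2 × 4 = 51.22
  [8.5→14.5]: (10.77+6.65)/2 × 6 = 52.26
  [14.5→15]: (6.65+6.39)/2 × 0.5 = 3.26
  [15→15.5]: (6.39+6.14)/2 × 0.5 = 3.1325
  Sum = 190.4275 µg/mL·hr
k_e = ln2 / t½ = 0.693147 / 8.64 = 0.0802 hr^-1
Extrapolated tail: C_last / k_e = 6.14 / 0.0802 = 76.559
AUC_0→∞ = 190.4275 + 76.559 = 266.9865 µg/mL·hr

AUC = 267.0 µg/mL·hr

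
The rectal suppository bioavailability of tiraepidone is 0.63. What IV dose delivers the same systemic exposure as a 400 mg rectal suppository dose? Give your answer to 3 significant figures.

D_iv = 252 mg

Systemic exposure from an extravascular dose = F × D_ev, so the equivalent IV dose is F × D_ev.
D_iv = F × D_ev = 0.63 × 400 = 252 mg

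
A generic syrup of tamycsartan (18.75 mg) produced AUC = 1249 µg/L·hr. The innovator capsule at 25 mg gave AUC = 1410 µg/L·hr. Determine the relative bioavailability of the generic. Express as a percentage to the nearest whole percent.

F_rel = (AUC_test/D_test) / (AUC_ref/D_ref)
      = (1249/18.75) / (1410/25)
      = 66.6133 / 56.4 = 1.1811 = 118.11%

F_rel = 118%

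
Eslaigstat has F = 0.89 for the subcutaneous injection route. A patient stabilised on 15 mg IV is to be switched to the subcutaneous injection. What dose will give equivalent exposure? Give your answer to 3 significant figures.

D_subcutaneous = 16.9 mg

For equal systemic exposure: F × D_ev = D_iv
D_ev = D_iv / F = 15 / 0.89 = 16.8539 mg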